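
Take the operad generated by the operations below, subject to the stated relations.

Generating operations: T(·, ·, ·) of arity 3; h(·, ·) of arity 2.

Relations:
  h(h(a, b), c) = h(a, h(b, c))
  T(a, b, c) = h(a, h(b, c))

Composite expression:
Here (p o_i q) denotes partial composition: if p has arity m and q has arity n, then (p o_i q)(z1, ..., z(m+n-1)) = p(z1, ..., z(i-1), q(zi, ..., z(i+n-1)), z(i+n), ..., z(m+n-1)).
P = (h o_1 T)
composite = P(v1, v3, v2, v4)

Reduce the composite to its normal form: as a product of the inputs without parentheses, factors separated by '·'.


v1 · v3 · v2 · v4

All parenthesizations of h agree; list the v-inputs left to right.
T(v1, v3, v2) reduces to v1 · v3 · v2
h(T(v1, v3, v2), v4) reduces to v1 · v3 · v2 · v4


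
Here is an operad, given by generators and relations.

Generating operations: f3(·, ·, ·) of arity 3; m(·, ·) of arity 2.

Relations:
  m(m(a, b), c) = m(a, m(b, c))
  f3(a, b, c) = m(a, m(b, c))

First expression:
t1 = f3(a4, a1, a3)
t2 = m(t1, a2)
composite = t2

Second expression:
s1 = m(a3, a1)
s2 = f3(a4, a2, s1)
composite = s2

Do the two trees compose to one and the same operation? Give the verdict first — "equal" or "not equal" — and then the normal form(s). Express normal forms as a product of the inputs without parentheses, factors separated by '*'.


not equal; first: a4 * a1 * a3 * a2; second: a4 * a2 * a3 * a1

Reducing the first expression gives a4 * a1 * a3 * a2
Reducing the second expression gives a4 * a2 * a3 * a1
They disagree, so not equal.


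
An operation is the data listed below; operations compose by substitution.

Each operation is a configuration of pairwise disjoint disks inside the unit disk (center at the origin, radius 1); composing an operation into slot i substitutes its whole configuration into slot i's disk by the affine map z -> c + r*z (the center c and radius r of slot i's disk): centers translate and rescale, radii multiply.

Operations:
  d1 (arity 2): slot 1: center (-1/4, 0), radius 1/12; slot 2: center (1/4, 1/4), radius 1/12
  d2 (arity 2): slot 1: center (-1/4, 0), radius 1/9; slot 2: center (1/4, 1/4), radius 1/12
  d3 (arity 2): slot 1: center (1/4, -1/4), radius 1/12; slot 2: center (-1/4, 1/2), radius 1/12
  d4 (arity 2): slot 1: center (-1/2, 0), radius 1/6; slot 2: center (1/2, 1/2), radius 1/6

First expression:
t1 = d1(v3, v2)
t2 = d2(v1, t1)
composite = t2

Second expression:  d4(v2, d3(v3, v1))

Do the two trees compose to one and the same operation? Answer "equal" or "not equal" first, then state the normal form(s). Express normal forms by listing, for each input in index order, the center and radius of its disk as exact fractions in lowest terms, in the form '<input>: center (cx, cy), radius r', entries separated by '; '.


The first expression, normalized: v1: center (-1/4, 0), radius 1/9; v2: center (13/48, 13/48), radius 1/144; v3: center (11/48, 1/4), radius 1/144
The second expression, normalized: v1: center (11/24, 7/12), radius 1/72; v2: center (-1/2, 0), radius 1/6; v3: center (13/24, 11/24), radius 1/72
The normal forms differ: not equal.

not equal; the first gives v1: center (-1/4, 0), radius 1/9; v2: center (13/48, 13/48), radius 1/144; v3: center (11/48, 1/4), radius 1/144 and the second v1: center (11/24, 7/12), radius 1/72; v2: center (-1/2, 0), radius 1/6; v3: center (13/24, 11/24), radius 1/72


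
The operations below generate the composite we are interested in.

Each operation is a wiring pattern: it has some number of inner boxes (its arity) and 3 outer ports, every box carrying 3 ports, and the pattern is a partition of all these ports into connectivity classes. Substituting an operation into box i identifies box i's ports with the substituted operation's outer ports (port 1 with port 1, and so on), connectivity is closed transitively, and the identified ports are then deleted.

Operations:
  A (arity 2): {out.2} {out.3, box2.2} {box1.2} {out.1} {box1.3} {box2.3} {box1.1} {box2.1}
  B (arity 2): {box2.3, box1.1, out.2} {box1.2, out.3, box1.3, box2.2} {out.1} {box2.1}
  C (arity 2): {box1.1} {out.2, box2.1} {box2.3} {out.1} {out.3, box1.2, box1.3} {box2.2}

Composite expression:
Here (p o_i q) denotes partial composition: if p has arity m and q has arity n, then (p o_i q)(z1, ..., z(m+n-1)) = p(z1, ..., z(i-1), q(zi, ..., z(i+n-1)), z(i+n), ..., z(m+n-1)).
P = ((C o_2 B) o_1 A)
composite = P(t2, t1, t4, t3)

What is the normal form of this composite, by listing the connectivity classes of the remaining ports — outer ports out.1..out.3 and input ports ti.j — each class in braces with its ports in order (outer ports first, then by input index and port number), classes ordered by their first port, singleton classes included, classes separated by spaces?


{out.1} {out.2} {out.3, t1.2} {t1.1} {t1.3} {t2.1} {t2.2} {t2.3} {t3.1} {t3.2, t4.2, t4.3} {t3.3, t4.1}

Reachability decides: close wires over C-identified ports.
stage A: inputs (t2, t1), connectivity {out.1} {out.2} {out.3, t1.2} {t1.1} {t1.3} {t2.1} {t2.2} {t2.3}, out.j its boundary
stage B: inputs (t4, t3), connectivity {out.1} {out.2, t3.3, t4.1} {out.3, t3.2, t4.2, t4.3} {t3.1}, out.j its boundary
stage C: inputs (t2, t1, t4, t3), connectivity {out.1} {out.2} {out.3, t1.2} {t1.1} {t1.3} {t2.1} {t2.2} {t2.3} {t3.1} {t3.2, t4.2, t4.3} {t3.3, t4.1}, out.j its boundary


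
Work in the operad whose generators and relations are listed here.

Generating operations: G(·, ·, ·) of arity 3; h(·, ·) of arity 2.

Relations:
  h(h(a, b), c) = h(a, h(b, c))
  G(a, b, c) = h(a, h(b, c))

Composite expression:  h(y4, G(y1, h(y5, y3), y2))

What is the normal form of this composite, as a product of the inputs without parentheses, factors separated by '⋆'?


y4 ⋆ y1 ⋆ y5 ⋆ y3 ⋆ y2

All parenthesizations of h agree; list the y-inputs left to right.
h(y5, y3) reduces to y5 ⋆ y3
G(y1, h(y5, y3), y2) reduces to y1 ⋆ y5 ⋆ y3 ⋆ y2
h(y4, G(y1, h(y5, y3), y2)) reduces to y4 ⋆ y1 ⋆ y5 ⋆ y3 ⋆ y2


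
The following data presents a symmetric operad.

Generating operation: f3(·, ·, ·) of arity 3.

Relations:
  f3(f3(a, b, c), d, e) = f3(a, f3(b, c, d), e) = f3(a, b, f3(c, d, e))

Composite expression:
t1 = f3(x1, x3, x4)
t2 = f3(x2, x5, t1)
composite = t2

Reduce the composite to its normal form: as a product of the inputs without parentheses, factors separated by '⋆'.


x2 ⋆ x5 ⋆ x1 ⋆ x3 ⋆ x4

The f3-tree's shape is irrelevant; the x-reading-order decides.
f3(x1, x3, x4) flattens to x1 ⋆ x3 ⋆ x4
f3(x2, x5, f3(x1, x3, x4)) flattens to x2 ⋆ x5 ⋆ x1 ⋆ x3 ⋆ x4


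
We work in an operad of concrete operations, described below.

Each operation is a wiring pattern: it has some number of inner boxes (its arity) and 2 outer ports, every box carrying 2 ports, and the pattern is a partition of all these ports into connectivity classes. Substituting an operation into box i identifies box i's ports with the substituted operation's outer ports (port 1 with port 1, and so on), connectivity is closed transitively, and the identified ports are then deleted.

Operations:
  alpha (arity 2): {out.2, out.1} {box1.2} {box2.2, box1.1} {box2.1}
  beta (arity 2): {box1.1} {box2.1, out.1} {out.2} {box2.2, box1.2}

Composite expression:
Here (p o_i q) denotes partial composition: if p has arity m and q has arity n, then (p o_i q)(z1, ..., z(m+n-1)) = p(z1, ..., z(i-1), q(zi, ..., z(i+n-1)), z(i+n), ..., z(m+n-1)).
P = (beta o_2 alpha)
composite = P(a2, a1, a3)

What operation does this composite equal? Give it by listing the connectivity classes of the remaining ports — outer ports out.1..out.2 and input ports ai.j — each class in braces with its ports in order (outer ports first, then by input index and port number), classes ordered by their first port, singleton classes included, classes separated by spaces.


{out.1, a2.2} {out.2} {a1.1, a3.2} {a1.2} {a2.1} {a3.1}

Reachability decides: close wires over beta-identified ports.
after alpha, the pattern on (a1, a3) reads {out.1, out.2} {a1.1, a3.2} {a1.2} {a3.1} (out.j = its outer ports)
after beta, the pattern on (a2, a1, a3) reads {out.1, a2.2} {out.2} {a1.1, a3.2} {a1.2} {a2.1} {a3.1} (out.j = its outer ports)


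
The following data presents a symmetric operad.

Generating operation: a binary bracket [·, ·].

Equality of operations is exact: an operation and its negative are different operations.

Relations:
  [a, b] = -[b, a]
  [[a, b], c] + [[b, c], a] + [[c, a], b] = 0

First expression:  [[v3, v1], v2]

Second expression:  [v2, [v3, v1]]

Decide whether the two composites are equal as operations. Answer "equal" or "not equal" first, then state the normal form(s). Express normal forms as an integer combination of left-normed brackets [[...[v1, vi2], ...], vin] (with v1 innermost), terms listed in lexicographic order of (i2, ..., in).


not equal; the first gives -[[v1, v3], v2] and the second [[v1, v3], v2]

The first composite normalizes to -[[v1, v3], v2]
The second composite normalizes to [[v1, v3], v2]
Distinct normal forms: not equal.


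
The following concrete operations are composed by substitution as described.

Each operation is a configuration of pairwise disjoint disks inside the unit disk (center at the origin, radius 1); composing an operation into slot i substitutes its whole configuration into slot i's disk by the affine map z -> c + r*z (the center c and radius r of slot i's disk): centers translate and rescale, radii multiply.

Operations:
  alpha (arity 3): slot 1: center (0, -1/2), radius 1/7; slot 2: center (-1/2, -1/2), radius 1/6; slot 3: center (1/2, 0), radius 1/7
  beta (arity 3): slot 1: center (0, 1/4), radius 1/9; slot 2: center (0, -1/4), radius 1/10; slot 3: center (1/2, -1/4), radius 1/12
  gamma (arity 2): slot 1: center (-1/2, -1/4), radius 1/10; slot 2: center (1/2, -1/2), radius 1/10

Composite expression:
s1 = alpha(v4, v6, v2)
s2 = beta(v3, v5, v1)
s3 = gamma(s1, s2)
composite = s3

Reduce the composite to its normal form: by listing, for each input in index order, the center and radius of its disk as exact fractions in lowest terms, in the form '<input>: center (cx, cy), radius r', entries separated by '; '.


Affine substitution under gamma: radii multiply and v-centers shift.
input v4: applying the 2 nested substitutions gives center (-1/2, -3/10), radius 1/70
input v6: applying the 2 nested substitutions gives center (-11/20, -3/10), radius 1/60
input v2: applying the 2 nested substitutions gives center (-9/20, -1/4), radius 1/70
input v3: applying the 2 nested substitutions gives center (1/2, -19/40), radius 1/90
input v5: applying the 2 nested substitutions gives center (1/2, -21/40), radius 1/100
input v1: applying the 2 nested substitutions gives center (11/20, -21/40), radius 1/120

v1: center (11/20, -21/40), radius 1/120; v2: center (-9/20, -1/4), radius 1/70; v3: center (1/2, -19/40), radius 1/90; v4: center (-1/2, -3/10), radius 1/70; v5: center (1/2, -21/40), radius 1/100; v6: center (-11/20, -3/10), radius 1/60


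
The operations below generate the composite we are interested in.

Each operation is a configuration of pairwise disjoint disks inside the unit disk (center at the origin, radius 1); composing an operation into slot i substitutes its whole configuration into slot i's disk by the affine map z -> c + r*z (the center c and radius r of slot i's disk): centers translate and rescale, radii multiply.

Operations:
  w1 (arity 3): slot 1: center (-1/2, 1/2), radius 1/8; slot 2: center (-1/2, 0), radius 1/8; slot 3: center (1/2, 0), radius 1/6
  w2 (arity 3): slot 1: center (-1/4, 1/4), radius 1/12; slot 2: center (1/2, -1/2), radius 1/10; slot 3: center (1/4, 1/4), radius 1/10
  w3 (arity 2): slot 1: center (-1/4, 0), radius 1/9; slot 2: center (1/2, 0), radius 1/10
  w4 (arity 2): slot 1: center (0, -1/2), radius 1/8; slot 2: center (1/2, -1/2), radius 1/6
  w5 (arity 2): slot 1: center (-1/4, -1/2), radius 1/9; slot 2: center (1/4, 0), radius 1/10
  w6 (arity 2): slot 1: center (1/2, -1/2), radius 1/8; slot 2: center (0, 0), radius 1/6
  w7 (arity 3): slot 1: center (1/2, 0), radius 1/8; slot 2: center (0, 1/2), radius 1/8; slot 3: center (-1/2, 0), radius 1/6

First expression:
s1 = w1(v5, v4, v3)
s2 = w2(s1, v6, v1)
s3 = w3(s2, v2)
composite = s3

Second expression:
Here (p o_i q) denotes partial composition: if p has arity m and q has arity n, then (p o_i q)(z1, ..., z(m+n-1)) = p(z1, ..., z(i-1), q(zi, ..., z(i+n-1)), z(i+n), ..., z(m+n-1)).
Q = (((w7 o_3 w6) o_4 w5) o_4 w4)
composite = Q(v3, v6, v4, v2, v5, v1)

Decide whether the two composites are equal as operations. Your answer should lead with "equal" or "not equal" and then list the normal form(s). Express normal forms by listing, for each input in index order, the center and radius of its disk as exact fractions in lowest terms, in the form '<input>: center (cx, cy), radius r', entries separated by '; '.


not equal — first v1: center (-2/9, 1/36), radius 1/90; v2: center (1/2, 0), radius 1/10; v3: center (-59/216, 1/36), radius 1/648; v4: center (-61/216, 1/36), radius 1/864; v5: center (-61/216, 7/216), radius 1/864; v6: center (-7/36, -1/18), radius 1/90, second v1: center (-71/144, 0), radius 1/360; v2: center (-73/144, -5/324), radius 1/2592; v3: center (1/2, 0), radius 1/8; v4: center (-5/12, -1/12), radius 1/48; v5: center (-655/1296, -5/324), radius 1/1944; v6: center (0, 1/2), radius 1/8

In normal form, the first expression is v1: center (-2/9, 1/36), radius 1/90; v2: center (1/2, 0), radius 1/10; v3: center (-59/216, 1/36), radius 1/648; v4: center (-61/216, 1/36), radius 1/864; v5: center (-61/216, 7/216), radius 1/864; v6: center (-7/36, -1/18), radius 1/90
In normal form, the second expression is v1: center (-71/144, 0), radius 1/360; v2: center (-73/144, -5/324), radius 1/2592; v3: center (1/2, 0), radius 1/8; v4: center (-5/12, -1/12), radius 1/48; v5: center (-655/1296, -5/324), radius 1/1944; v6: center (0, 1/2), radius 1/8
The forms do not match — not equal.


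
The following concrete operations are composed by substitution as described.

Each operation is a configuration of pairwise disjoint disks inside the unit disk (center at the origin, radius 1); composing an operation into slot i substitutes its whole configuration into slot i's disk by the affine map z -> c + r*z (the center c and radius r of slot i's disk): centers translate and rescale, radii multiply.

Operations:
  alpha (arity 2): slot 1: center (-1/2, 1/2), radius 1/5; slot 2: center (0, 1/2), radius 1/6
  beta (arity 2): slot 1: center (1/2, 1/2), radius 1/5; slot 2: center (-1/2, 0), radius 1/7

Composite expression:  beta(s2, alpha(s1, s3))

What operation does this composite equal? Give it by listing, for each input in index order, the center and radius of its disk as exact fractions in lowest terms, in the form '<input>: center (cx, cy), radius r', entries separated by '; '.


s1: center (-4/7, 1/14), radius 1/35; s2: center (1/2, 1/2), radius 1/5; s3: center (-1/2, 1/14), radius 1/42

Nesting under beta composes maps z -> c + r*z down each s-path.
tracing s2 down its 1-map path: center (1/2, 1/2), radius 1/5
tracing s1 down its 2-map path: center (-4/7, 1/14), radius 1/35
tracing s3 down its 2-map path: center (-1/2, 1/14), radius 1/42


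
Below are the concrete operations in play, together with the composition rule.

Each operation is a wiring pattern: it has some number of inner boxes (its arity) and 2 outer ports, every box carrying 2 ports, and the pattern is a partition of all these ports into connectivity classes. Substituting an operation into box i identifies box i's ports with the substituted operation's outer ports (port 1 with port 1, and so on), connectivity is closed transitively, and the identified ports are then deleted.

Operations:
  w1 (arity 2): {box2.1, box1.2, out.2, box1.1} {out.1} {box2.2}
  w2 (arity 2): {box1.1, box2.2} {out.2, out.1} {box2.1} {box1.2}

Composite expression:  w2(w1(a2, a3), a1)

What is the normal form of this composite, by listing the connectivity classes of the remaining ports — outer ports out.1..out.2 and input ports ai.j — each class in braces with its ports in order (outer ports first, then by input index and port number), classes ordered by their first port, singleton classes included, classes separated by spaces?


Substituting into w2 glues patterns; closure does the rest.
through w1, on inputs (a2, a3): {out.1} {out.2, a2.1, a2.2, a3.1} {a3.2} (out.j = stage outer ports)
through w2, on inputs (a2, a3, a1): {out.1, out.2} {a1.1} {a1.2} {a2.1, a2.2, a3.1} {a3.2} (out.j = stage outer ports)

{out.1, out.2} {a1.1} {a1.2} {a2.1, a2.2, a3.1} {a3.2}


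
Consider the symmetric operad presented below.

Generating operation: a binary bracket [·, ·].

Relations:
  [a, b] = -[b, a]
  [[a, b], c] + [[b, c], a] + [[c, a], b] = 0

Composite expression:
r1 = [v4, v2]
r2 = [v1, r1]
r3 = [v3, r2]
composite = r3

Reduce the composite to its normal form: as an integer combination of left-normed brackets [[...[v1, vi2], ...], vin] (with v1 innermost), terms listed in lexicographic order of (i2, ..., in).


[[[v1, v2], v4], v3] - [[[v1, v4], v2], v3]

Skip Jacobi rewriting: expand, keep v1-initial words, read off terms.
Composite bracket: [v3, [v1, [v4, v2]]]
Full expansion: 8 signed words from ab - ba (2^3 = 8).
Keep just the words that open with v1:
  sign of v1v2v4v3 is +1, so it contributes +[[[v1, v2], v4], v3]
  sign of v1v4v2v3 is -1, so it contributes -[[[v1, v4], v2], v3]


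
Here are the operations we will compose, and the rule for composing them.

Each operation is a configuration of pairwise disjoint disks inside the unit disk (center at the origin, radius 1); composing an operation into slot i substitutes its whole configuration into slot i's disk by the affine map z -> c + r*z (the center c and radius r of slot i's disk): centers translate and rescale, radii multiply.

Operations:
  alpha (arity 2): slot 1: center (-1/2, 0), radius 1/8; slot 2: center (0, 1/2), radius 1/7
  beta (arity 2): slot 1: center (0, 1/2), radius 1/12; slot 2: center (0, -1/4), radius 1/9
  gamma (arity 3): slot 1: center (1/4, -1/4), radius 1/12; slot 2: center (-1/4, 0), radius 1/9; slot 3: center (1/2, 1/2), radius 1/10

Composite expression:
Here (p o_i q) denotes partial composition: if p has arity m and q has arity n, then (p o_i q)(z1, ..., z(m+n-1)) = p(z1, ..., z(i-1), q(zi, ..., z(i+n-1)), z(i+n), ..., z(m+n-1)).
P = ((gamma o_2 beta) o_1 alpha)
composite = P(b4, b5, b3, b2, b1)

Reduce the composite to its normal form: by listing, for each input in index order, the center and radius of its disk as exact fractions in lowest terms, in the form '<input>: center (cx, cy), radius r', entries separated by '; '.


b1: center (1/2, 1/2), radius 1/10; b2: center (-1/4, -1/36), radius 1/81; b3: center (-1/4, 1/18), radius 1/108; b4: center (5/24, -1/4), radius 1/96; b5: center (1/4, -5/24), radius 1/84

Affine substitution under gamma: radii multiply and b-centers shift.
b4 passes through 2 substitutions, ending at center (5/24, -1/4), radius 1/96
b5 passes through 2 substitutions, ending at center (1/4, -5/24), radius 1/84
b3 passes through 2 substitutions, ending at center (-1/4, 1/18), radius 1/108
b2 passes through 2 substitutions, ending at center (-1/4, -1/36), radius 1/81
b1 passes through 1 substitution, ending at center (1/2, 1/2), radius 1/10


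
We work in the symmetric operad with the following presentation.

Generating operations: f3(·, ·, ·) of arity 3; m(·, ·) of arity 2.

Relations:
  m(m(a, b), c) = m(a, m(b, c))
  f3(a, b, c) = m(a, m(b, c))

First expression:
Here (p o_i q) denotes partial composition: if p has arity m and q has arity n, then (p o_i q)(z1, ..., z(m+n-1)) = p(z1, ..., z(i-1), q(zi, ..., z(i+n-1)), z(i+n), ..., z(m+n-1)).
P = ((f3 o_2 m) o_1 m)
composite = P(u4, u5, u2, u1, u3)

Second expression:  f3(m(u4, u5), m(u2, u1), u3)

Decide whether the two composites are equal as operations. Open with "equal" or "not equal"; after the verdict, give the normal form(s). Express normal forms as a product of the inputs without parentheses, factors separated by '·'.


The first composite normalizes to u4 · u5 · u2 · u1 · u3
The second composite normalizes to u4 · u5 · u2 · u1 · u3
Identical normal forms: equal.

equal; the common form is u4 · u5 · u2 · u1 · u3


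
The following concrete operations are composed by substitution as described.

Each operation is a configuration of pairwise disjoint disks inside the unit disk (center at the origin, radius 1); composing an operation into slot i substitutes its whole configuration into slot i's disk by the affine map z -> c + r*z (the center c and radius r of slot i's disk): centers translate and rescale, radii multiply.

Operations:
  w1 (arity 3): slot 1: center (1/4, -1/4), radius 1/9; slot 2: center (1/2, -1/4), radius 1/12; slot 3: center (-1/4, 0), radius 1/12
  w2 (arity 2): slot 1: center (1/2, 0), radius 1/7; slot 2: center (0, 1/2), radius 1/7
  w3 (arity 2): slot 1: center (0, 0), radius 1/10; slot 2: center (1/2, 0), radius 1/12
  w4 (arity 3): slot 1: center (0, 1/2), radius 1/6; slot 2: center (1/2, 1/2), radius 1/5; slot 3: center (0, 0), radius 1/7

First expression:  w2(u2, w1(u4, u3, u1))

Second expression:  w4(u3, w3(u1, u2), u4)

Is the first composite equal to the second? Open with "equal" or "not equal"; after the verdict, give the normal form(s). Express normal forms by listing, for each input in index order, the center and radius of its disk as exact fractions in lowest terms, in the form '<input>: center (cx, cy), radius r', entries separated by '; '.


The first expression reduces to u1: center (-1/28, 1/2), radius 1/84; u2: center (1/2, 0), radius 1/7; u3: center (1/14, 13/28), radius 1/84; u4: center (1/28, 13/28), radius 1/63
The second expression reduces to u1: center (1/2, 1/2), radius 1/50; u2: center (3/5, 1/2), radius 1/60; u3: center (0, 1/2), radius 1/6; u4: center (0, 0), radius 1/7
No match — not equal.

not equal — first u1: center (-1/28, 1/2), radius 1/84; u2: center (1/2, 0), radius 1/7; u3: center (1/14, 13/28), radius 1/84; u4: center (1/28, 13/28), radius 1/63, second u1: center (1/2, 1/2), radius 1/50; u2: center (3/5, 1/2), radius 1/60; u3: center (0, 1/2), radius 1/6; u4: center (0, 0), radius 1/7


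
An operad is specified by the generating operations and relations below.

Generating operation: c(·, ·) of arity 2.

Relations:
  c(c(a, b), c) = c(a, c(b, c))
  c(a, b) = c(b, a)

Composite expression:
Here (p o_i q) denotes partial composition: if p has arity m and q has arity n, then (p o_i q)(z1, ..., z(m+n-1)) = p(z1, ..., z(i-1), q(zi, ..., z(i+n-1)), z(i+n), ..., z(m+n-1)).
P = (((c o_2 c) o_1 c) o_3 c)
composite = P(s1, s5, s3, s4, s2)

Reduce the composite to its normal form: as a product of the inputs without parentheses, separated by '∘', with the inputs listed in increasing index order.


s1 ∘ s2 ∘ s3 ∘ s4 ∘ s5


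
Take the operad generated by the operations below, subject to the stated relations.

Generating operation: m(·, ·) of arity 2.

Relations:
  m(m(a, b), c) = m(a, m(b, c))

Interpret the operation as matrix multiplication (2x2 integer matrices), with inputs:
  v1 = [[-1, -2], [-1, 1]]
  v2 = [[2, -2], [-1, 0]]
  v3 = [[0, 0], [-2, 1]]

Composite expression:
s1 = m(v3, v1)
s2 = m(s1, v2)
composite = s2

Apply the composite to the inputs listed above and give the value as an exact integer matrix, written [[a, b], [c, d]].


[[0, 0], [-3, -2]]

m(v3, v1) = [[0, 0], [1, 5]]
m(m(v3, v1), v2) = [[0, 0], [-3, -2]]


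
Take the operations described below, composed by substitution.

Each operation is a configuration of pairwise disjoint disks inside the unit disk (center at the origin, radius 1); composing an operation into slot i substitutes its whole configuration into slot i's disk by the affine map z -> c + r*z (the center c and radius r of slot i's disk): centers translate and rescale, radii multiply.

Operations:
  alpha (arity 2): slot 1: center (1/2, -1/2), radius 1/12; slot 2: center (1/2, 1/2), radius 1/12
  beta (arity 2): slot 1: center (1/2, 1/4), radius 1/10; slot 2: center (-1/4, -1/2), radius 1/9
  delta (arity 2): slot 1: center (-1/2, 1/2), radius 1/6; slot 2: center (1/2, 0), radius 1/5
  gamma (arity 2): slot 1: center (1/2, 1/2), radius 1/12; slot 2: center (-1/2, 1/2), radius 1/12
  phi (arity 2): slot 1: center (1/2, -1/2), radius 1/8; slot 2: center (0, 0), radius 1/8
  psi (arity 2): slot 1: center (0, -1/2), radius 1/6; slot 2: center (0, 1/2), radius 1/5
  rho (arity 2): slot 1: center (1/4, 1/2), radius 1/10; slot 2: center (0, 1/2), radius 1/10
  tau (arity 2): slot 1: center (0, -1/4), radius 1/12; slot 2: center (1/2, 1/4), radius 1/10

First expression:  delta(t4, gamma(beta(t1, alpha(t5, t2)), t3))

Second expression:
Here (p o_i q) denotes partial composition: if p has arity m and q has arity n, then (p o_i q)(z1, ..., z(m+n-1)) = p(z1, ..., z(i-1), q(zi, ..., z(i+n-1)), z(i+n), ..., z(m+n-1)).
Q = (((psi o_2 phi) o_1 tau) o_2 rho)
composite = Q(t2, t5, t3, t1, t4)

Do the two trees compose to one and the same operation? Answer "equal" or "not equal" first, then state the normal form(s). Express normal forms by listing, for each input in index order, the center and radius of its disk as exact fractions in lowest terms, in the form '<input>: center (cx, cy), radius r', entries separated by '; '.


not equal; first: t1: center (73/120, 5/48), radius 1/600; t2: center (1289/2160, 5/54), radius 1/6480; t3: center (2/5, 1/10), radius 1/60; t4: center (-1/2, 1/2), radius 1/6; t5: center (1289/2160, 49/540), radius 1/6480; second: t1: center (1/10, 2/5), radius 1/40; t2: center (0, -13/24), radius 1/72; t3: center (1/12, -9/20), radius 1/600; t4: center (0, 1/2), radius 1/40; t5: center (7/80, -9/20), radius 1/600

The first composite normalizes to t1: center (73/120, 5/48), radius 1/600; t2: center (1289/2160, 5/54), radius 1/6480; t3: center (2/5, 1/10), radius 1/60; t4: center (-1/2, 1/2), radius 1/6; t5: center (1289/2160, 49/540), radius 1/6480
The second composite normalizes to t1: center (1/10, 2/5), radius 1/40; t2: center (0, -13/24), radius 1/72; t3: center (1/12, -9/20), radius 1/600; t4: center (0, 1/2), radius 1/40; t5: center (7/80, -9/20), radius 1/600
Different reductions; not equal.


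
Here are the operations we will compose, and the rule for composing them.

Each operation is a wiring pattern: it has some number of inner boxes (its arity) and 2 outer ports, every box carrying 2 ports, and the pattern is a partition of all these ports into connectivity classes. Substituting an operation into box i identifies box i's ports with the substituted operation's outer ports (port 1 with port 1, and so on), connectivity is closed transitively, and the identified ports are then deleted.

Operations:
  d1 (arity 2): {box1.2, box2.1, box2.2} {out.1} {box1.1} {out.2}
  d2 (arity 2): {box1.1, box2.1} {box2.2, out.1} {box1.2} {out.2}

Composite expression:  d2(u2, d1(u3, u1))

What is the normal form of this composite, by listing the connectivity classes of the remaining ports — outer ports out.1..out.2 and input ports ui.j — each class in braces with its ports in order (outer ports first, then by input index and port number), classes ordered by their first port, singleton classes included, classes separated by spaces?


{out.1} {out.2} {u1.1, u1.2, u3.2} {u2.1} {u2.2} {u3.1}

Two ports join when wires chain via d2-identified ports.
d1 over (u3, u1) gives {out.1} {out.2} {u1.1, u1.2, u3.2} {u3.1}, out.j being that stage's outer ports
d2 over (u2, u3, u1) gives {out.1} {out.2} {u1.1, u1.2, u3.2} {u2.1} {u2.2} {u3.1}, out.j being that stage's outer ports


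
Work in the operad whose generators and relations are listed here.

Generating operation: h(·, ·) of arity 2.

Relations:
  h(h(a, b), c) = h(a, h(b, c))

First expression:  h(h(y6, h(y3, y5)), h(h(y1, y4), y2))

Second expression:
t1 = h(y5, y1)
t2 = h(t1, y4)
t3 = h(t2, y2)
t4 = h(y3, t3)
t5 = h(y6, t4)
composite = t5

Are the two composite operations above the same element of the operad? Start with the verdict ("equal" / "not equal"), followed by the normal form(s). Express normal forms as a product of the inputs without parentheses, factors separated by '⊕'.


equal — both sides give y6 ⊕ y3 ⊕ y5 ⊕ y1 ⊕ y4 ⊕ y2

Reducing the first expression gives y6 ⊕ y3 ⊕ y5 ⊕ y1 ⊕ y4 ⊕ y2
Reducing the second expression gives y6 ⊕ y3 ⊕ y5 ⊕ y1 ⊕ y4 ⊕ y2
One common form — equal.


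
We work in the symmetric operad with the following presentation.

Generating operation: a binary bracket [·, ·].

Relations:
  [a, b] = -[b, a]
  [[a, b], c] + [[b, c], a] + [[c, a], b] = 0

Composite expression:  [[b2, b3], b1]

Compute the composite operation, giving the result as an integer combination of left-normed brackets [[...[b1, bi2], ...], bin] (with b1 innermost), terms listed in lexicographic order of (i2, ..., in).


In the tensor algebra, words opening b1 carry the b1-anchored form.
Composite bracket: [[b2, b3], b1]
Applying ab - ba throughout gives 4 signed words (2^2 = 4).
Coefficients come from the b1-initial words:
  word b1b2b3 has sign -1, contributing -[[b1, b2], b3]
  word b1b3b2 has sign +1, contributing +[[b1, b3], b2]

-[[b1, b2], b3] + [[b1, b3], b2]


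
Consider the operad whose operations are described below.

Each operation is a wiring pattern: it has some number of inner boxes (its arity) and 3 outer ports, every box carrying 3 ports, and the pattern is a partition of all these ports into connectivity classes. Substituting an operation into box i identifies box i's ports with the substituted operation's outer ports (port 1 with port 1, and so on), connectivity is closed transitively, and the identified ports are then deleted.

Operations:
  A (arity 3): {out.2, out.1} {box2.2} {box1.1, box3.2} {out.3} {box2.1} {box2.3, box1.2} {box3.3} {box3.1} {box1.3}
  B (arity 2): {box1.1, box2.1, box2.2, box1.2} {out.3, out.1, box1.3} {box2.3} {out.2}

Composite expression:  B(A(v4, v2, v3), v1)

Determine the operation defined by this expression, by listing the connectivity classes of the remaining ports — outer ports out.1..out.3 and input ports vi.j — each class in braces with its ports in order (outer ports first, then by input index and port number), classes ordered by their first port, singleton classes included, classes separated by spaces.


Connectivity passes through glued B-boundaries; trace each wire chain.
A over (v4, v2, v3) gives {out.1, out.2} {out.3} {v2.1} {v2.2} {v2.3, v4.2} {v3.1} {v3.2, v4.1} {v3.3} {v4.3}, out.j being that stage's outer ports
B over (v4, v2, v3, v1) gives {out.1, out.3} {out.2} {v1.1, v1.2} {v1.3} {v2.1} {v2.2} {v2.3, v4.2} {v3.1} {v3.2, v4.1} {v3.3} {v4.3}, out.j being that stage's outer ports

{out.1, out.3} {out.2} {v1.1, v1.2} {v1.3} {v2.1} {v2.2} {v2.3, v4.2} {v3.1} {v3.2, v4.1} {v3.3} {v4.3}


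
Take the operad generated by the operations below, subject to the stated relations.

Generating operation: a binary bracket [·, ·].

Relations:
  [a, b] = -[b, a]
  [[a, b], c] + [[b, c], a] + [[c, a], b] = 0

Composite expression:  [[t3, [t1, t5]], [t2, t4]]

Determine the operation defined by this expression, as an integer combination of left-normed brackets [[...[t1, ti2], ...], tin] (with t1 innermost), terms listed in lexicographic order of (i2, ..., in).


-[[[[t1, t5], t3], t2], t4] + [[[[t1, t5], t3], t4], t2]


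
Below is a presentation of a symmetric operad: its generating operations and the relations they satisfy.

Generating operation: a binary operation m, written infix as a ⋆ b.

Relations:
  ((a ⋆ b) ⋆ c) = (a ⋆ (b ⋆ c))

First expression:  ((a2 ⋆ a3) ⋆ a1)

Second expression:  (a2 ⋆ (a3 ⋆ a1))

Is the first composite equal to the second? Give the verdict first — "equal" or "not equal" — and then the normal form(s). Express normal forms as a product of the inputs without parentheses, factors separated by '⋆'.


equal — both sides give a2 ⋆ a3 ⋆ a1

The first expression reduces to a2 ⋆ a3 ⋆ a1
The second expression reduces to a2 ⋆ a3 ⋆ a1
Both agree, so they are equal.


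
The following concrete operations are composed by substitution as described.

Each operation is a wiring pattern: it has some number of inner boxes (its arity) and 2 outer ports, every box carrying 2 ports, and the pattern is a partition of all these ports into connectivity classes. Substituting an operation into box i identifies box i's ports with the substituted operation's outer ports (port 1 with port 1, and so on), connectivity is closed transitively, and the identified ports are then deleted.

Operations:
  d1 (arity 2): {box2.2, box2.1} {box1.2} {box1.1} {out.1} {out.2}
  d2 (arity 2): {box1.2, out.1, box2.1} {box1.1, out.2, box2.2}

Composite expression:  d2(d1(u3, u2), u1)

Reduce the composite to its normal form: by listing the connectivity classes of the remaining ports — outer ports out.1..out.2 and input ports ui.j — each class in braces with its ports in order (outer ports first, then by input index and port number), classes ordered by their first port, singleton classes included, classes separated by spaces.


{out.1, u1.1} {out.2, u1.2} {u2.1, u2.2} {u3.1} {u3.2}

After gluing at d2, chains via deleted ports link the u-ports.
d1 over (u3, u2) gives {out.1} {out.2} {u2.1, u2.2} {u3.1} {u3.2}, out.j being that stage's outer ports
d2 over (u3, u2, u1) gives {out.1, u1.1} {out.2, u1.2} {u2.1, u2.2} {u3.1} {u3.2}, out.j being that stage's outer ports


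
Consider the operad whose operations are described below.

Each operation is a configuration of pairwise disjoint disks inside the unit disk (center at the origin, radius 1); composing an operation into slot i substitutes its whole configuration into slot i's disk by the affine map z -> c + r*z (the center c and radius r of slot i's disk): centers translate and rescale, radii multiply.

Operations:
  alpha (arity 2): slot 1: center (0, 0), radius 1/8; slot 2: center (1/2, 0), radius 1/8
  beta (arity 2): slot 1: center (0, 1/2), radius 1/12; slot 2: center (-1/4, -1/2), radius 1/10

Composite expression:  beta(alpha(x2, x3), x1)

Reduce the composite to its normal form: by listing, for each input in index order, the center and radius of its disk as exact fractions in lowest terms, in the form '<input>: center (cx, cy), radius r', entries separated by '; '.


x1: center (-1/4, -1/2), radius 1/10; x2: center (0, 1/2), radius 1/96; x3: center (1/24, 1/2), radius 1/96

Below beta, radii multiply path by path; the x-disk centers shift.
input x2: applying the 2 nested substitutions gives center (0, 1/2), radius 1/96
input x3: applying the 2 nested substitutions gives center (1/24, 1/2), radius 1/96
input x1: applying the 1 nested substitution gives center (-1/4, -1/2), radius 1/10


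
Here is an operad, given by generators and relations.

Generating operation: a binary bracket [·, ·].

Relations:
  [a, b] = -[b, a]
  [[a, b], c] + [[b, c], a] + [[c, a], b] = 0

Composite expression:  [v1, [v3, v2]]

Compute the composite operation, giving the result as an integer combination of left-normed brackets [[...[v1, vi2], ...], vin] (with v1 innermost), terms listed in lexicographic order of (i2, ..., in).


-[[v1, v2], v3] + [[v1, v3], v2]

In the tensor algebra, words opening v1 carry the v1-anchored form.
Composite bracket: [v1, [v3, v2]]
The bracket unfolds into 4 signed words via [a, b] = ab - ba (2^2 = 4).
Keep just the words that open with v1:
  word v1v2v3 has sign -1, contributing -[[v1, v2], v3]
  word v1v3v2 has sign +1, contributing +[[v1, v3], v2]


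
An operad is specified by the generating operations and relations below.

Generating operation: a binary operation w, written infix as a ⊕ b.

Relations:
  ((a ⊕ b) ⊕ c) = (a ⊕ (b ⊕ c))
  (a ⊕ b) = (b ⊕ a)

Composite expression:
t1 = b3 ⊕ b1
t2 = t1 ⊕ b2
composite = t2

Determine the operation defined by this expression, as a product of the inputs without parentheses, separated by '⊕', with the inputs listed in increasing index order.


Shape and order are irrelevant to w; the b-input set decides.
(b3 ⊕ b1) spells out as b3 ⊕ b1
((b3 ⊕ b1) ⊕ b2) spells out as b3 ⊕ b1 ⊕ b2
the factors in increasing index order: b1 ⊕ b2 ⊕ b3

b1 ⊕ b2 ⊕ b3


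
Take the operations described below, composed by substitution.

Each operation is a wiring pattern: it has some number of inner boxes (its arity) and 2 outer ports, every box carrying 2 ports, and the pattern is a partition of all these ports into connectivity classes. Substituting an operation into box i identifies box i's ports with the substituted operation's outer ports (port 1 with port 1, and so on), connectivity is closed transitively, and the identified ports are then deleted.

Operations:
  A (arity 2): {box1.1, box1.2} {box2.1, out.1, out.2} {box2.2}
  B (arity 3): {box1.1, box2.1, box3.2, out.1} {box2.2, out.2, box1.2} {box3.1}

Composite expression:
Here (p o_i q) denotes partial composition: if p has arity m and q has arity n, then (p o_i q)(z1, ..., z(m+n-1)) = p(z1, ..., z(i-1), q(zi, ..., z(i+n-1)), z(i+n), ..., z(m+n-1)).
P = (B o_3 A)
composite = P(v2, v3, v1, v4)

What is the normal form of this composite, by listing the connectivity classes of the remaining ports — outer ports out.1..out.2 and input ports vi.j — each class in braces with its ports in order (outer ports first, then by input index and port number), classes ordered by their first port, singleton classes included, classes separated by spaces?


Treat the ports identified at B as solder joints: merge, then drop.
after A, the pattern on (v1, v4) reads {out.1, out.2, v4.1} {v1.1, v1.2} {v4.2} (out.j = its outer ports)
after B, the pattern on (v2, v3, v1, v4) reads {out.1, v2.1, v3.1, v4.1} {out.2, v2.2, v3.2} {v1.1, v1.2} {v4.2} (out.j = its outer ports)

{out.1, v2.1, v3.1, v4.1} {out.2, v2.2, v3.2} {v1.1, v1.2} {v4.2}


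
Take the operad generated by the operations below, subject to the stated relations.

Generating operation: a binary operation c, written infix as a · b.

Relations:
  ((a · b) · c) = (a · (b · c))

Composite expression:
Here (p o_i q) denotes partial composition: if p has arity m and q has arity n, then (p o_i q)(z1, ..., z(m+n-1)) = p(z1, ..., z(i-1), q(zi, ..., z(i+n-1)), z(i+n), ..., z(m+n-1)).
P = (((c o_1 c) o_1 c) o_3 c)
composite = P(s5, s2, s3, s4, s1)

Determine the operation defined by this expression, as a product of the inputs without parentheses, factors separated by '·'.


The c-tree's shape is irrelevant; the s-reading-order decides.
(s5 · s2) flattens to s5 · s2
(s3 · s4) flattens to s3 · s4
((s5 · s2) · (s3 · s4)) flattens to s5 · s2 · s3 · s4
(((s5 · s2) · (s3 · s4)) · s1) flattens to s5 · s2 · s3 · s4 · s1

s5 · s2 · s3 · s4 · s1


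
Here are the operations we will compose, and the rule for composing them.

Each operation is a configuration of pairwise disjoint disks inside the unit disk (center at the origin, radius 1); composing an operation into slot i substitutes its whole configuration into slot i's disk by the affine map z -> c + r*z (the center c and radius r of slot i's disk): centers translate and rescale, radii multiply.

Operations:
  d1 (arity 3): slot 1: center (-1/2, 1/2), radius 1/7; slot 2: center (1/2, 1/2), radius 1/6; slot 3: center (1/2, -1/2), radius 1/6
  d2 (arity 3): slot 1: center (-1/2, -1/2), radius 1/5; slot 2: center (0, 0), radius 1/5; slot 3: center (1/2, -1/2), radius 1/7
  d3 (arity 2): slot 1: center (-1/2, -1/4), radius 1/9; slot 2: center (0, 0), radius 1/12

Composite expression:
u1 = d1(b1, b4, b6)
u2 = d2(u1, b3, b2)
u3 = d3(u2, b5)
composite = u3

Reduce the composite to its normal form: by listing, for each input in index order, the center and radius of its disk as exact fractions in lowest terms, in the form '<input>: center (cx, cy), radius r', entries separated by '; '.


b1: center (-17/30, -53/180), radius 1/315; b2: center (-4/9, -11/36), radius 1/63; b3: center (-1/2, -1/4), radius 1/45; b4: center (-49/90, -53/180), radius 1/270; b5: center (0, 0), radius 1/12; b6: center (-49/90, -19/60), radius 1/270

Follow each b-input down from d3: c' goes to c + r*c', radius to r*r'.
input b1: applying the 3 nested substitutions gives center (-17/30, -53/180), radius 1/315
input b4: applying the 3 nested substitutions gives center (-49/90, -53/180), radius 1/270
input b6: applying the 3 nested substitutions gives center (-49/90, -19/60), radius 1/270
input b3: applying the 2 nested substitutions gives center (-1/2, -1/4), radius 1/45
input b2: applying the 2 nested substitutions gives center (-4/9, -11/36), radius 1/63
input b5: applying the 1 nested substitution gives center (0, 0), radius 1/12
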